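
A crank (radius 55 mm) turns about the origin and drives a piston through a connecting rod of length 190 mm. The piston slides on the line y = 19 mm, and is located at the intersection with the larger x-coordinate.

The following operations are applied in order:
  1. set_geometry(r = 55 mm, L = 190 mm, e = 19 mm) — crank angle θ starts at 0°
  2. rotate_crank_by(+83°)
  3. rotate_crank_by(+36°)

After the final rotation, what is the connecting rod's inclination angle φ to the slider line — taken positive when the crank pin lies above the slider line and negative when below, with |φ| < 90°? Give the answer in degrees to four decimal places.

8.8112

set_geometry: r = 55 mm, L = 190 mm, e = 19 mm; θ ← 0°
rotate_crank_by(+83°): θ ← 0° +83° = 83°
rotate_crank_by(+36°): θ ← 83° +36° = 119°
crank pin P = (r cos θ, r sin θ) = (-26.664529, 48.104084)
h = r sin θ − e = 48.104084 − 19 = 29.104084
sin φ = h / L = 29.104084 / 190 = 0.15317939
φ = arcsin(0.15317939) = 8.811222°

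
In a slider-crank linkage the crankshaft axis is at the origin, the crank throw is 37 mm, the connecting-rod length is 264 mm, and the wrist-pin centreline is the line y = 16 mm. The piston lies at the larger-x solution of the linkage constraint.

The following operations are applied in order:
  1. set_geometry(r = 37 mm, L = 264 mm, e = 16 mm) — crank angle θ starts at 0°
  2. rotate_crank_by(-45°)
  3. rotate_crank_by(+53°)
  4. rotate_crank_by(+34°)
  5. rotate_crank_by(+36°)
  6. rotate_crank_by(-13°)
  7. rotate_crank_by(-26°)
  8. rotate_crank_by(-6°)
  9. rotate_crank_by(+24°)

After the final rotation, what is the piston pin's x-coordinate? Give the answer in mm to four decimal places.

283.7234

set_geometry: r = 37 mm, L = 264 mm, e = 16 mm; θ ← 0°
rotate_crank_by(-45°): θ ← 0° -45° = -45°
rotate_crank_by(+53°): θ ← -45° +53° = 8°
rotate_crank_by(+34°): θ ← 8° +34° = 42°
rotate_crank_by(+36°): θ ← 42° +36° = 78°
rotate_crank_by(-13°): θ ← 78° -13° = 65°
rotate_crank_by(-26°): θ ← 65° -26° = 39°
rotate_crank_by(-6°): θ ← 39° -6° = 33°
rotate_crank_by(+24°): θ ← 33° +24° = 57°
crank pin P = (r cos θ, r sin θ) = (20.151644, 31.030811)
h = r sin θ − e = 31.030811 − 16 = 15.030811
x = r cos θ + √(L² − h²) = 20.151644 + √(69696.0 − 225.9253) = 20.151644 + 263.571764 = 283.723408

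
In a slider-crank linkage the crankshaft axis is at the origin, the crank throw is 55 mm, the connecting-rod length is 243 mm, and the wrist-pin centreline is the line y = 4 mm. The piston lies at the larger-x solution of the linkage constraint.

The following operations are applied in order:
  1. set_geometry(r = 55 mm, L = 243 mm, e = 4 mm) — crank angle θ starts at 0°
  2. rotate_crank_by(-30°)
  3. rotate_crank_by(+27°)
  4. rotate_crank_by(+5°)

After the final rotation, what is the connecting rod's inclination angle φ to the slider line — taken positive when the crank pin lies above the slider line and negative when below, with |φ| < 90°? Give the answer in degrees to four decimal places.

set_geometry: r = 55 mm, L = 243 mm, e = 4 mm; θ ← 0°
rotate_crank_by(-30°): θ ← 0° -30° = -30°
rotate_crank_by(+27°): θ ← -30° +27° = -3°
rotate_crank_by(+5°): θ ← -3° +5° = 2°
crank pin P = (r cos θ, r sin θ) = (54.966495, 1.919472)
h = r sin θ − e = 1.919472 − 4 = -2.080528
sin φ = h / L = -2.080528 / 243 = -0.00856184
φ = arcsin(-0.00856184) = -0.490563°

-0.4906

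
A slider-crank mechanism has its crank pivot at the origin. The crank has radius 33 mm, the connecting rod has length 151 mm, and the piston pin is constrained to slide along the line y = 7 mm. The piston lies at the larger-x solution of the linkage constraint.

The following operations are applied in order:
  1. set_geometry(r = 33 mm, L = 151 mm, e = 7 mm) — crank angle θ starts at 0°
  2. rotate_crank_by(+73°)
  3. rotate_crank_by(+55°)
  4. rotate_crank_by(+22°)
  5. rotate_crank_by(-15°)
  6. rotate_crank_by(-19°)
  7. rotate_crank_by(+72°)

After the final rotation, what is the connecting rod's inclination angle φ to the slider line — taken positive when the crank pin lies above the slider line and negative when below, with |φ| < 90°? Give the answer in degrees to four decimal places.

-4.4031

set_geometry: r = 33 mm, L = 151 mm, e = 7 mm; θ ← 0°
rotate_crank_by(+73°): θ ← 0° +73° = 73°
rotate_crank_by(+55°): θ ← 73° +55° = 128°
rotate_crank_by(+22°): θ ← 128° +22° = 150°
rotate_crank_by(-15°): θ ← 150° -15° = 135°
rotate_crank_by(-19°): θ ← 135° -19° = 116°
rotate_crank_by(+72°): θ ← 116° +72° = 188°
crank pin P = (r cos θ, r sin θ) = (-32.678846, -4.592712)
h = r sin θ − e = -4.592712 − 7 = -11.592712
sin φ = h / L = -11.592712 / 151 = -0.07677293
φ = arcsin(-0.07677293) = -4.403097°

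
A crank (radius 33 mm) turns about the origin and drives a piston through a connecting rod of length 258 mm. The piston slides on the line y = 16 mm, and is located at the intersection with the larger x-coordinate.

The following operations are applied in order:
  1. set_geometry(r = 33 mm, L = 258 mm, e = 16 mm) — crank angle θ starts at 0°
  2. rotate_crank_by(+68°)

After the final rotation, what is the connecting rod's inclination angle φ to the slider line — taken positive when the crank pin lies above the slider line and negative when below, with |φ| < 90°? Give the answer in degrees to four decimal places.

3.2434

set_geometry: r = 33 mm, L = 258 mm, e = 16 mm; θ ← 0°
rotate_crank_by(+68°): θ ← 0° +68° = 68°
crank pin P = (r cos θ, r sin θ) = (12.362018, 30.597067)
h = r sin θ − e = 30.597067 − 16 = 14.597067
sin φ = h / L = 14.597067 / 258 = 0.05657778
φ = arcsin(0.05657778) = 3.243400°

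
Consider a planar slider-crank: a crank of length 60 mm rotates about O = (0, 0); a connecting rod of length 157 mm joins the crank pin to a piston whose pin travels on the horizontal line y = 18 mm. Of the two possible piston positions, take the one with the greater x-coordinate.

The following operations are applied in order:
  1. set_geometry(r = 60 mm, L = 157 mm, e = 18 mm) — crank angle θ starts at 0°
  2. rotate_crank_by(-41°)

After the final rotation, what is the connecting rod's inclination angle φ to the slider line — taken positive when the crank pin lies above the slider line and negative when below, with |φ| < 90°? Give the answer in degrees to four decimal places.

-21.4305

set_geometry: r = 60 mm, L = 157 mm, e = 18 mm; θ ← 0°
rotate_crank_by(-41°): θ ← 0° -41° = -41°
crank pin P = (r cos θ, r sin θ) = (45.282575, -39.363542)
h = r sin θ − e = -39.363542 − 18 = -57.363542
sin φ = h / L = -57.363542 / 157 = -0.36537288
φ = arcsin(-0.36537288) = -21.430532°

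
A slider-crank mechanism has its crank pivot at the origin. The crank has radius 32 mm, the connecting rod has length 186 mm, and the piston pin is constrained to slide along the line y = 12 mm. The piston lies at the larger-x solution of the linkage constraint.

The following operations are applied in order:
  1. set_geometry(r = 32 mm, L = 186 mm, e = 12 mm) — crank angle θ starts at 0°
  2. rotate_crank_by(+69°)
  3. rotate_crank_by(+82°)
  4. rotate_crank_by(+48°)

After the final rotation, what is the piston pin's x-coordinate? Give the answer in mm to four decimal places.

set_geometry: r = 32 mm, L = 186 mm, e = 12 mm; θ ← 0°
rotate_crank_by(+69°): θ ← 0° +69° = 69°
rotate_crank_by(+82°): θ ← 69° +82° = 151°
rotate_crank_by(+48°): θ ← 151° +48° = 199°
crank pin P = (r cos θ, r sin θ) = (-30.256594, -10.418181)
h = r sin θ − e = -10.418181 − 12 = -22.418181
x = r cos θ + √(L² − h²) = -30.256594 + √(34596.0 − 502.5748) = -30.256594 + 184.644050 = 154.387455

154.3875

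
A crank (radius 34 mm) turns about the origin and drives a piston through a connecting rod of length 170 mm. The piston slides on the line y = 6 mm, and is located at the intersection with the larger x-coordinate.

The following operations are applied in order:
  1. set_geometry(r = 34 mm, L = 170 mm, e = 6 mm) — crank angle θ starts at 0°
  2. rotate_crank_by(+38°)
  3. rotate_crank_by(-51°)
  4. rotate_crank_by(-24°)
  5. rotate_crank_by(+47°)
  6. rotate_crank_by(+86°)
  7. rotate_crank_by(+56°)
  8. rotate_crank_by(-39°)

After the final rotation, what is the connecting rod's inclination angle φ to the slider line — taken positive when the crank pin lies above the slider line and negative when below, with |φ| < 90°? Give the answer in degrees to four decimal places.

set_geometry: r = 34 mm, L = 170 mm, e = 6 mm; θ ← 0°
rotate_crank_by(+38°): θ ← 0° +38° = 38°
rotate_crank_by(-51°): θ ← 38° -51° = -13°
rotate_crank_by(-24°): θ ← -13° -24° = -37°
rotate_crank_by(+47°): θ ← -37° +47° = 10°
rotate_crank_by(+86°): θ ← 10° +86° = 96°
rotate_crank_by(+56°): θ ← 96° +56° = 152°
rotate_crank_by(-39°): θ ← 152° -39° = 113°
crank pin P = (r cos θ, r sin θ) = (-13.284858, 31.297165)
h = r sin θ − e = 31.297165 − 6 = 25.297165
sin φ = h / L = 25.297165 / 170 = 0.14880685
φ = arcsin(0.14880685) = 8.557788°

8.5578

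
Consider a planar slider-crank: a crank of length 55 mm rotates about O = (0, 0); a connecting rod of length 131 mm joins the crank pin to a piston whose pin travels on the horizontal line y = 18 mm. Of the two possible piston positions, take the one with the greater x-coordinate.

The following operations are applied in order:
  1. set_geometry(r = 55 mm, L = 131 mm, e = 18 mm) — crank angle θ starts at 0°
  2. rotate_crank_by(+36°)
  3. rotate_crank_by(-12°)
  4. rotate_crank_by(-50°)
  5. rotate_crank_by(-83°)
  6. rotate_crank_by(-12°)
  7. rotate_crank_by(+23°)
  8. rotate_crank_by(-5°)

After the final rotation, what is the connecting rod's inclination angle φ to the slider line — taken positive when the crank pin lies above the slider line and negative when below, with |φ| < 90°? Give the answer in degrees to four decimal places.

set_geometry: r = 55 mm, L = 131 mm, e = 18 mm; θ ← 0°
rotate_crank_by(+36°): θ ← 0° +36° = 36°
rotate_crank_by(-12°): θ ← 36° -12° = 24°
rotate_crank_by(-50°): θ ← 24° -50° = -26°
rotate_crank_by(-83°): θ ← -26° -83° = -109°
rotate_crank_by(-12°): θ ← -109° -12° = -121°
rotate_crank_by(+23°): θ ← -121° +23° = -98°
rotate_crank_by(-5°): θ ← -98° -5° = -103°
crank pin P = (r cos θ, r sin θ) = (-12.372308, -53.590354)
h = r sin θ − e = -53.590354 − 18 = -71.590354
sin φ = h / L = -71.590354 / 131 = -0.54649125
φ = arcsin(-0.54649125) = -33.126629°

-33.1266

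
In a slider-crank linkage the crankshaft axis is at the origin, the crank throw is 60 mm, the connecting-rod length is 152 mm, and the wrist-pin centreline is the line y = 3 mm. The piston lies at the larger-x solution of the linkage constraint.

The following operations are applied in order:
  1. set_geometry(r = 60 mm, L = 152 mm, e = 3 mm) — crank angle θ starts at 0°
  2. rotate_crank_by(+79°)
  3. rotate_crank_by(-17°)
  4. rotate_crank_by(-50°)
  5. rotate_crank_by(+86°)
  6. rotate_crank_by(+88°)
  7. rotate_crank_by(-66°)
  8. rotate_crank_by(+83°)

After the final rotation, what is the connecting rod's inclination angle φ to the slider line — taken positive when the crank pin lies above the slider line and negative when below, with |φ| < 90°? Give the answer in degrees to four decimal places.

set_geometry: r = 60 mm, L = 152 mm, e = 3 mm; θ ← 0°
rotate_crank_by(+79°): θ ← 0° +79° = 79°
rotate_crank_by(-17°): θ ← 79° -17° = 62°
rotate_crank_by(-50°): θ ← 62° -50° = 12°
rotate_crank_by(+86°): θ ← 12° +86° = 98°
rotate_crank_by(+88°): θ ← 98° +88° = 186°
rotate_crank_by(-66°): θ ← 186° -66° = 120°
rotate_crank_by(+83°): θ ← 120° +83° = 203°
crank pin P = (r cos θ, r sin θ) = (-55.230291, -23.443868)
h = r sin θ − e = -23.443868 − 3 = -26.443868
sin φ = h / L = -26.443868 / 152 = -0.17397281
φ = arcsin(-0.17397281) = -10.018888°

-10.0189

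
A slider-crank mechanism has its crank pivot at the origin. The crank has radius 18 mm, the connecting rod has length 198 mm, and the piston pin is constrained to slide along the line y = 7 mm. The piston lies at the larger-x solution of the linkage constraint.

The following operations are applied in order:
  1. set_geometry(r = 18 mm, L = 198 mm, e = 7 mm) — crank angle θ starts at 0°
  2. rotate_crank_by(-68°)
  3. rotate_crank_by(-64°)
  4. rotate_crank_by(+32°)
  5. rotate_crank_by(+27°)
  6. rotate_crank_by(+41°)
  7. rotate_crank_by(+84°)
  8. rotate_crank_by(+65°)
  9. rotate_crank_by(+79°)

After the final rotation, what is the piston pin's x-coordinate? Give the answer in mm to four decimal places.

180.3357

set_geometry: r = 18 mm, L = 198 mm, e = 7 mm; θ ← 0°
rotate_crank_by(-68°): θ ← 0° -68° = -68°
rotate_crank_by(-64°): θ ← -68° -64° = -132°
rotate_crank_by(+32°): θ ← -132° +32° = -100°
rotate_crank_by(+27°): θ ← -100° +27° = -73°
rotate_crank_by(+41°): θ ← -73° +41° = -32°
rotate_crank_by(+84°): θ ← -32° +84° = 52°
rotate_crank_by(+65°): θ ← 52° +65° = 117°
rotate_crank_by(+79°): θ ← 117° +79° = 196°
crank pin P = (r cos θ, r sin θ) = (-17.302711, -4.961472)
h = r sin θ − e = -4.961472 − 7 = -11.961472
x = r cos θ + √(L² − h²) = -17.302711 + √(39204.0 − 143.0768) = -17.302711 + 197.638365 = 180.335654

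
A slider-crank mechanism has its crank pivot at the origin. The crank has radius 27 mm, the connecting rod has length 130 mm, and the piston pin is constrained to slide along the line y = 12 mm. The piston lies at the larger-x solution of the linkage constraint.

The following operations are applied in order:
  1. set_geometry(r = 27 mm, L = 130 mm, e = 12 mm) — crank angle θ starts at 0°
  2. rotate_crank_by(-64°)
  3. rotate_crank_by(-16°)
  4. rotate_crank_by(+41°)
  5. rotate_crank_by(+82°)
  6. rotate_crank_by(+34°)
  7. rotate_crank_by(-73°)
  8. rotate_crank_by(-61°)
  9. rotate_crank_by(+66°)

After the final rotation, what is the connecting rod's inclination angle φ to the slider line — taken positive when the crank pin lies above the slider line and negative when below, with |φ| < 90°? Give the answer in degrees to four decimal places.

set_geometry: r = 27 mm, L = 130 mm, e = 12 mm; θ ← 0°
rotate_crank_by(-64°): θ ← 0° -64° = -64°
rotate_crank_by(-16°): θ ← -64° -16° = -80°
rotate_crank_by(+41°): θ ← -80° +41° = -39°
rotate_crank_by(+82°): θ ← -39° +82° = 43°
rotate_crank_by(+34°): θ ← 43° +34° = 77°
rotate_crank_by(-73°): θ ← 77° -73° = 4°
rotate_crank_by(-61°): θ ← 4° -61° = -57°
rotate_crank_by(+66°): θ ← -57° +66° = 9°
crank pin P = (r cos θ, r sin θ) = (26.667585, 4.223731)
h = r sin θ − e = 4.223731 − 12 = -7.776269
sin φ = h / L = -7.776269 / 130 = -0.05981746
φ = arcsin(-0.05981746) = -3.429335°

-3.4293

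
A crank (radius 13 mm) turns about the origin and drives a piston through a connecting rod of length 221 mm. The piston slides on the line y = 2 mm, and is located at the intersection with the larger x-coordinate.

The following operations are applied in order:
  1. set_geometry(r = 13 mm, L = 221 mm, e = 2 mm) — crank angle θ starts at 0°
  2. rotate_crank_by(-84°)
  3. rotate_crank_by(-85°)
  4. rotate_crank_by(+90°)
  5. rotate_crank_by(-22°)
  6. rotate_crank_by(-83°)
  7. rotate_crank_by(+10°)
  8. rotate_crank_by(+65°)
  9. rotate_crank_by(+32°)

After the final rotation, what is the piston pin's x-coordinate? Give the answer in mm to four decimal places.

set_geometry: r = 13 mm, L = 221 mm, e = 2 mm; θ ← 0°
rotate_crank_by(-84°): θ ← 0° -84° = -84°
rotate_crank_by(-85°): θ ← -84° -85° = -169°
rotate_crank_by(+90°): θ ← -169° +90° = -79°
rotate_crank_by(-22°): θ ← -79° -22° = -101°
rotate_crank_by(-83°): θ ← -101° -83° = -184°
rotate_crank_by(+10°): θ ← -184° +10° = -174°
rotate_crank_by(+65°): θ ← -174° +65° = -109°
rotate_crank_by(+32°): θ ← -109° +32° = -77°
crank pin P = (r cos θ, r sin θ) = (2.924364, -12.666811)
h = r sin θ − e = -12.666811 − 2 = -14.666811
x = r cos θ + √(L² − h²) = 2.924364 + √(48841.0 − 215.1153) = 2.924364 + 220.512777 = 223.437140

223.4371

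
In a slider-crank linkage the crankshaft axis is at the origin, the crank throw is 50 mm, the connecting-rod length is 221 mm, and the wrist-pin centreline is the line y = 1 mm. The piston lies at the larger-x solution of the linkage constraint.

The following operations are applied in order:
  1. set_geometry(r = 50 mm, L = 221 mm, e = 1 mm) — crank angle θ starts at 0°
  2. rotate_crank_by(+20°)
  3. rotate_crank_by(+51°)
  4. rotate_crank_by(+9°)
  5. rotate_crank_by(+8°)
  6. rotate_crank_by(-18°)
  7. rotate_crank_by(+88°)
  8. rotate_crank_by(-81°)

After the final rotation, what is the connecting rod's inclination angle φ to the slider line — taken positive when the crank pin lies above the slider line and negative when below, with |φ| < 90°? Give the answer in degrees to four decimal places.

12.4696

set_geometry: r = 50 mm, L = 221 mm, e = 1 mm; θ ← 0°
rotate_crank_by(+20°): θ ← 0° +20° = 20°
rotate_crank_by(+51°): θ ← 20° +51° = 71°
rotate_crank_by(+9°): θ ← 71° +9° = 80°
rotate_crank_by(+8°): θ ← 80° +8° = 88°
rotate_crank_by(-18°): θ ← 88° -18° = 70°
rotate_crank_by(+88°): θ ← 70° +88° = 158°
rotate_crank_by(-81°): θ ← 158° -81° = 77°
crank pin P = (r cos θ, r sin θ) = (11.247553, 48.718503)
h = r sin θ − e = 48.718503 − 1 = 47.718503
sin φ = h / L = 47.718503 / 221 = 0.21592083
φ = arcsin(0.21592083) = 12.469556°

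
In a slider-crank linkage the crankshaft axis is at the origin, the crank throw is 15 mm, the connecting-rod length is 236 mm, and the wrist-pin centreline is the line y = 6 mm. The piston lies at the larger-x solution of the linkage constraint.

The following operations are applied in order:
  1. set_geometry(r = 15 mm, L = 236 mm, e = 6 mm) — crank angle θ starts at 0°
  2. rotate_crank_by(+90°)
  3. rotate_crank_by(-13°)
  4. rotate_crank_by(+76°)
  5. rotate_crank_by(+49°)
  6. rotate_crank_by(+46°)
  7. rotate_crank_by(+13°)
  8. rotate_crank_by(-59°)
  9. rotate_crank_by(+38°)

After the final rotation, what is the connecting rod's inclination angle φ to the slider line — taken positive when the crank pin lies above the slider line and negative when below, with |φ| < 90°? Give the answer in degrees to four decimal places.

set_geometry: r = 15 mm, L = 236 mm, e = 6 mm; θ ← 0°
rotate_crank_by(+90°): θ ← 0° +90° = 90°
rotate_crank_by(-13°): θ ← 90° -13° = 77°
rotate_crank_by(+76°): θ ← 77° +76° = 153°
rotate_crank_by(+49°): θ ← 153° +49° = 202°
rotate_crank_by(+46°): θ ← 202° +46° = 248°
rotate_crank_by(+13°): θ ← 248° +13° = 261°
rotate_crank_by(-59°): θ ← 261° -59° = 202°
rotate_crank_by(+38°): θ ← 202° +38° = 240°
crank pin P = (r cos θ, r sin θ) = (-7.500000, -12.990381)
h = r sin θ − e = -12.990381 − 6 = -18.990381
sin φ = h / L = -18.990381 / 236 = -0.08046772
φ = arcsin(-0.08046772) = -4.615451°

-4.6155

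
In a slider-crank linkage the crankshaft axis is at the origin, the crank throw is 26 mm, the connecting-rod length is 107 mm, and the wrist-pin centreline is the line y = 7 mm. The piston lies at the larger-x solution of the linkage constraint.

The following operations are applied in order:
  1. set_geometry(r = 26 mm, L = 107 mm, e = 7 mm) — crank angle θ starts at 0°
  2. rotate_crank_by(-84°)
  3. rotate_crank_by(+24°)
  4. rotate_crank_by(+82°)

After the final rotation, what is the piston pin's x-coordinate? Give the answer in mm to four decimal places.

131.0717

set_geometry: r = 26 mm, L = 107 mm, e = 7 mm; θ ← 0°
rotate_crank_by(-84°): θ ← 0° -84° = -84°
rotate_crank_by(+24°): θ ← -84° +24° = -60°
rotate_crank_by(+82°): θ ← -60° +82° = 22°
crank pin P = (r cos θ, r sin θ) = (24.106780, 9.739771)
h = r sin θ − e = 9.739771 − 7 = 2.739771
x = r cos θ + √(L² − h²) = 24.106780 + √(11449.0 − 7.5063) = 24.106780 + 106.964918 = 131.071698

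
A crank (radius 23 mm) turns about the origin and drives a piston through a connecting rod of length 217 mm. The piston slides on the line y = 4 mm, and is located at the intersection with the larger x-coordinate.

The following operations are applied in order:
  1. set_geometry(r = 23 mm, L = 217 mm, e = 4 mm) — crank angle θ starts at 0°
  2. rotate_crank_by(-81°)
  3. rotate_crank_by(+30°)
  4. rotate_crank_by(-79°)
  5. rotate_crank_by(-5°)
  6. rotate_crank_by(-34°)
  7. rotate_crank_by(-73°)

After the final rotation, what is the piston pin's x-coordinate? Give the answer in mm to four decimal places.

205.5885

set_geometry: r = 23 mm, L = 217 mm, e = 4 mm; θ ← 0°
rotate_crank_by(-81°): θ ← 0° -81° = -81°
rotate_crank_by(+30°): θ ← -81° +30° = -51°
rotate_crank_by(-79°): θ ← -51° -79° = -130°
rotate_crank_by(-5°): θ ← -130° -5° = -135°
rotate_crank_by(-34°): θ ← -135° -34° = -169°
rotate_crank_by(-73°): θ ← -169° -73° = -242°
crank pin P = (r cos θ, r sin θ) = (-10.797846, 20.307795)
h = r sin θ − e = 20.307795 − 4 = 16.307795
x = r cos θ + √(L² − h²) = -10.797846 + √(47089.0 − 265.9442) = -10.797846 + 216.386358 = 205.588512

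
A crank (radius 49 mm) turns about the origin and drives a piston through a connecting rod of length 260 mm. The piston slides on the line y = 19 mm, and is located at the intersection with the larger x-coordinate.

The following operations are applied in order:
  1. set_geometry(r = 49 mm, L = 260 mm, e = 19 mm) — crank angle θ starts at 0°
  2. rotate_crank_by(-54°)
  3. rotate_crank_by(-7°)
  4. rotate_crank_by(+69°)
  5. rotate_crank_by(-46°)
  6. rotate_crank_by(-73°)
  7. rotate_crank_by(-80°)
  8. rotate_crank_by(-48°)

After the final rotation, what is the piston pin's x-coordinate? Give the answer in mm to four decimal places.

233.7437

set_geometry: r = 49 mm, L = 260 mm, e = 19 mm; θ ← 0°
rotate_crank_by(-54°): θ ← 0° -54° = -54°
rotate_crank_by(-7°): θ ← -54° -7° = -61°
rotate_crank_by(+69°): θ ← -61° +69° = 8°
rotate_crank_by(-46°): θ ← 8° -46° = -38°
rotate_crank_by(-73°): θ ← -38° -73° = -111°
rotate_crank_by(-80°): θ ← -111° -80° = -191°
rotate_crank_by(-48°): θ ← -191° -48° = -239°
crank pin P = (r cos θ, r sin θ) = (-25.236866, 42.001198)
h = r sin θ − e = 42.001198 − 19 = 23.001198
x = r cos θ + √(L² − h²) = -25.236866 + √(67600.0 − 529.0551) = -25.236866 + 258.980588 = 233.743722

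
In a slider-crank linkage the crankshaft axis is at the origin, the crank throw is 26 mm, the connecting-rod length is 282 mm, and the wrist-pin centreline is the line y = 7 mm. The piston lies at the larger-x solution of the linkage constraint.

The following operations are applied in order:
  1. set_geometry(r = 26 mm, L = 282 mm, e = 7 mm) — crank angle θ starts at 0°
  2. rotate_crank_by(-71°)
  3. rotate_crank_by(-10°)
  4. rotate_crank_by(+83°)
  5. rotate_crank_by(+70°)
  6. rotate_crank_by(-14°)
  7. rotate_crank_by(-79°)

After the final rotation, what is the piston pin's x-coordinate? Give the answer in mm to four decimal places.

305.8006

set_geometry: r = 26 mm, L = 282 mm, e = 7 mm; θ ← 0°
rotate_crank_by(-71°): θ ← 0° -71° = -71°
rotate_crank_by(-10°): θ ← -71° -10° = -81°
rotate_crank_by(+83°): θ ← -81° +83° = 2°
rotate_crank_by(+70°): θ ← 2° +70° = 72°
rotate_crank_by(-14°): θ ← 72° -14° = 58°
rotate_crank_by(-79°): θ ← 58° -79° = -21°
crank pin P = (r cos θ, r sin θ) = (24.273091, -9.317567)
h = r sin θ − e = -9.317567 − 7 = -16.317567
x = r cos θ + √(L² − h²) = 24.273091 + √(79524.0 − 266.2630) = 24.273091 + 281.527507 = 305.800598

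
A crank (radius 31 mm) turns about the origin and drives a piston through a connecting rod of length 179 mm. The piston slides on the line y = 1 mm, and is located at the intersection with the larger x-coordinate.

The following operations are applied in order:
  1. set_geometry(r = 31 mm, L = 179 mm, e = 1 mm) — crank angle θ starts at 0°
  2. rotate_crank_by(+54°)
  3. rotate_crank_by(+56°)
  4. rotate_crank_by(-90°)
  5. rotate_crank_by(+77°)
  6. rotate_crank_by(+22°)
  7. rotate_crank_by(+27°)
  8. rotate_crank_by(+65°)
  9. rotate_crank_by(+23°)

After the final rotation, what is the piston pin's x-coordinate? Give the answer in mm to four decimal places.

158.8686

set_geometry: r = 31 mm, L = 179 mm, e = 1 mm; θ ← 0°
rotate_crank_by(+54°): θ ← 0° +54° = 54°
rotate_crank_by(+56°): θ ← 54° +56° = 110°
rotate_crank_by(-90°): θ ← 110° -90° = 20°
rotate_crank_by(+77°): θ ← 20° +77° = 97°
rotate_crank_by(+22°): θ ← 97° +22° = 119°
rotate_crank_by(+27°): θ ← 119° +27° = 146°
rotate_crank_by(+65°): θ ← 146° +65° = 211°
rotate_crank_by(+23°): θ ← 211° +23° = 234°
crank pin P = (r cos θ, r sin θ) = (-18.221343, -25.079527)
h = r sin θ − e = -25.079527 − 1 = -26.079527
x = r cos θ + √(L² − h²) = -18.221343 + √(32041.0 − 680.1417) = -18.221343 + 177.089972 = 158.868629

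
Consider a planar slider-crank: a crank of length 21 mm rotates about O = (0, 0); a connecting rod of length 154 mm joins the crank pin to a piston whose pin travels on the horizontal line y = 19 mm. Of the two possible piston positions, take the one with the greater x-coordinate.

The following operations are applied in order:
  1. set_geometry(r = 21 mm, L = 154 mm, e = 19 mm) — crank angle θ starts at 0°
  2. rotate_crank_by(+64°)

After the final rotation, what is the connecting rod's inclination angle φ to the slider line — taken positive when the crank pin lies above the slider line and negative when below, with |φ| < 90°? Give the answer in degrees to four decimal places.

-0.0466

set_geometry: r = 21 mm, L = 154 mm, e = 19 mm; θ ← 0°
rotate_crank_by(+64°): θ ← 0° +64° = 64°
crank pin P = (r cos θ, r sin θ) = (9.205794, 18.874675)
h = r sin θ − e = 18.874675 − 19 = -0.125325
sin φ = h / L = -0.125325 / 154 = -0.00081380
φ = arcsin(-0.00081380) = -0.046627°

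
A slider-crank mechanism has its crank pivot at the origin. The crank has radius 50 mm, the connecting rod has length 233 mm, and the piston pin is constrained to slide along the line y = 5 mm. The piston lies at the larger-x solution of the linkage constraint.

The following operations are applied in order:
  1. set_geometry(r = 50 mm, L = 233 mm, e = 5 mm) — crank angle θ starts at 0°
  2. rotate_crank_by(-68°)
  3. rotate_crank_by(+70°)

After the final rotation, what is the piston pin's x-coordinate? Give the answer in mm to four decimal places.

set_geometry: r = 50 mm, L = 233 mm, e = 5 mm; θ ← 0°
rotate_crank_by(-68°): θ ← 0° -68° = -68°
rotate_crank_by(+70°): θ ← -68° +70° = 2°
crank pin P = (r cos θ, r sin θ) = (49.969541, 1.744975)
h = r sin θ − e = 1.744975 − 5 = -3.255025
x = r cos θ + √(L² − h²) = 49.969541 + √(54289.0 − 10.5952) = 49.969541 + 232.977262 = 282.946804

282.9468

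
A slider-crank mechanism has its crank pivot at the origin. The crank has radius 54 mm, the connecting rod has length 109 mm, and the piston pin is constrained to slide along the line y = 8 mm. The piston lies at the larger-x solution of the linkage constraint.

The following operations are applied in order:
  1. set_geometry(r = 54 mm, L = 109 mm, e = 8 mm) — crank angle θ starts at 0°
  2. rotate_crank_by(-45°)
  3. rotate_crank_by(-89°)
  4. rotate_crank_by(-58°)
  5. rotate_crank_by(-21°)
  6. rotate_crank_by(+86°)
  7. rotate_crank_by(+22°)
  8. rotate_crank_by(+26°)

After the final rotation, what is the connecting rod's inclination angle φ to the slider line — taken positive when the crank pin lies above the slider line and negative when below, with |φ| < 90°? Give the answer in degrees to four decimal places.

set_geometry: r = 54 mm, L = 109 mm, e = 8 mm; θ ← 0°
rotate_crank_by(-45°): θ ← 0° -45° = -45°
rotate_crank_by(-89°): θ ← -45° -89° = -134°
rotate_crank_by(-58°): θ ← -134° -58° = -192°
rotate_crank_by(-21°): θ ← -192° -21° = -213°
rotate_crank_by(+86°): θ ← -213° +86° = -127°
rotate_crank_by(+22°): θ ← -127° +22° = -105°
rotate_crank_by(+26°): θ ← -105° +26° = -79°
crank pin P = (r cos θ, r sin θ) = (10.303686, -53.007868)
h = r sin θ − e = -53.007868 − 8 = -61.007868
sin φ = h / L = -61.007868 / 109 = -0.55970521
φ = arcsin(-0.55970521) = -34.035414°

-34.0354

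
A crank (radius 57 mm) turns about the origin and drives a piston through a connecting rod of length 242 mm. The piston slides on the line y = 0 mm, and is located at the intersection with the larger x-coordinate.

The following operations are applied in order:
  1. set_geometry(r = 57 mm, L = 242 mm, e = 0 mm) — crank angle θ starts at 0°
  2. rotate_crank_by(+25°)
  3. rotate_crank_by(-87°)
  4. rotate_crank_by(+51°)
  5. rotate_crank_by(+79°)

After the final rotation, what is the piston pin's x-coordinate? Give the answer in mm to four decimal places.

set_geometry: r = 57 mm, L = 242 mm, e = 0 mm; θ ← 0°
rotate_crank_by(+25°): θ ← 0° +25° = 25°
rotate_crank_by(-87°): θ ← 25° -87° = -62°
rotate_crank_by(+51°): θ ← -62° +51° = -11°
rotate_crank_by(+79°): θ ← -11° +79° = 68°
crank pin P = (r cos θ, r sin θ) = (21.352576, 52.849480)
h = r sin θ − e = 52.849480 − 0 = 52.849480
x = r cos θ + √(L² − h²) = 21.352576 + √(58564.0 − 2793.0675) = 21.352576 + 236.158702 = 257.511278

257.5113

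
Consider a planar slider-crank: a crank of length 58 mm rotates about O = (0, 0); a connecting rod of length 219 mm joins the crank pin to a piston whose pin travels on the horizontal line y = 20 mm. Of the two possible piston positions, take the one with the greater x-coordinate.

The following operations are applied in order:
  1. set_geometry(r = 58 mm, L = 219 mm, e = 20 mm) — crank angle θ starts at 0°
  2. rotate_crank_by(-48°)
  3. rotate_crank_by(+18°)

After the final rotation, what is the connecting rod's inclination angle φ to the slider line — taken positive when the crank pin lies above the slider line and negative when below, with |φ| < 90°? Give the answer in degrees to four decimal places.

set_geometry: r = 58 mm, L = 219 mm, e = 20 mm; θ ← 0°
rotate_crank_by(-48°): θ ← 0° -48° = -48°
rotate_crank_by(+18°): θ ← -48° +18° = -30°
crank pin P = (r cos θ, r sin θ) = (50.229473, -29.000000)
h = r sin θ − e = -29.000000 − 20 = -49.000000
sin φ = h / L = -49.000000 / 219 = -0.22374429
φ = arcsin(-0.22374429) = -12.929049°

-12.9290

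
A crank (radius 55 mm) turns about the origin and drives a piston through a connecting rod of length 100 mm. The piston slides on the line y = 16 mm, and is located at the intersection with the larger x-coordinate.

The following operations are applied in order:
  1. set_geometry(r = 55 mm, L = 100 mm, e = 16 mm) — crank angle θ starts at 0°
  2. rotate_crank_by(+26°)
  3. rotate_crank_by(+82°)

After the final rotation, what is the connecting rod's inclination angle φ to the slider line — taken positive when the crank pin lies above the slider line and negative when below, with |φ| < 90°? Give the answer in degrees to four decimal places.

21.2895

set_geometry: r = 55 mm, L = 100 mm, e = 16 mm; θ ← 0°
rotate_crank_by(+26°): θ ← 0° +26° = 26°
rotate_crank_by(+82°): θ ← 26° +82° = 108°
crank pin P = (r cos θ, r sin θ) = (-16.995935, 52.308108)
h = r sin θ − e = 52.308108 − 16 = 36.308108
sin φ = h / L = 36.308108 / 100 = 0.36308108
φ = arcsin(0.36308108) = 21.289537°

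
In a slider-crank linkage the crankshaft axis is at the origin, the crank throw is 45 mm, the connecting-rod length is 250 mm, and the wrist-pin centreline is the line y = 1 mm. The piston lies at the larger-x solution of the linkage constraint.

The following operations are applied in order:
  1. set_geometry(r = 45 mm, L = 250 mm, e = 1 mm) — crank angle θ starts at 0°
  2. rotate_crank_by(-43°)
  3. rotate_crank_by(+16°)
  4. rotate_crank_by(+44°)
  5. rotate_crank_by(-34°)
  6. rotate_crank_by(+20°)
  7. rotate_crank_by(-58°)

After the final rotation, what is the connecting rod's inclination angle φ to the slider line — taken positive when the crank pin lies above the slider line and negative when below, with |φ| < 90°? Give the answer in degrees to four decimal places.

set_geometry: r = 45 mm, L = 250 mm, e = 1 mm; θ ← 0°
rotate_crank_by(-43°): θ ← 0° -43° = -43°
rotate_crank_by(+16°): θ ← -43° +16° = -27°
rotate_crank_by(+44°): θ ← -27° +44° = 17°
rotate_crank_by(-34°): θ ← 17° -34° = -17°
rotate_crank_by(+20°): θ ← -17° +20° = 3°
rotate_crank_by(-58°): θ ← 3° -58° = -55°
crank pin P = (r cos θ, r sin θ) = (25.810940, -36.861842)
h = r sin θ − e = -36.861842 − 1 = -37.861842
sin φ = h / L = -37.861842 / 250 = -0.15144737
φ = arcsin(-0.15144737) = -8.710813°

-8.7108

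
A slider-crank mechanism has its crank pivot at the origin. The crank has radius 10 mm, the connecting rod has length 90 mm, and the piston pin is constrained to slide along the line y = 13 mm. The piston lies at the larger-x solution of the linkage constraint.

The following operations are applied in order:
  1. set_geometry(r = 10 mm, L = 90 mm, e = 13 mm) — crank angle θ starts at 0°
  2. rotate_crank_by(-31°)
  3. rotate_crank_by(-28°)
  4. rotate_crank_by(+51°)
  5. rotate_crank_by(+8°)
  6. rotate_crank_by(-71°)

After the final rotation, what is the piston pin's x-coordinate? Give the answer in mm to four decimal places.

90.4094

set_geometry: r = 10 mm, L = 90 mm, e = 13 mm; θ ← 0°
rotate_crank_by(-31°): θ ← 0° -31° = -31°
rotate_crank_by(-28°): θ ← -31° -28° = -59°
rotate_crank_by(+51°): θ ← -59° +51° = -8°
rotate_crank_by(+8°): θ ← -8° +8° = 0°
rotate_crank_by(-71°): θ ← 0° -71° = -71°
crank pin P = (r cos θ, r sin θ) = (3.255682, -9.455186)
h = r sin θ − e = -9.455186 − 13 = -22.455186
x = r cos θ + √(L² − h²) = 3.255682 + √(8100.0 − 504.2354) = 3.255682 + 87.153684 = 90.409366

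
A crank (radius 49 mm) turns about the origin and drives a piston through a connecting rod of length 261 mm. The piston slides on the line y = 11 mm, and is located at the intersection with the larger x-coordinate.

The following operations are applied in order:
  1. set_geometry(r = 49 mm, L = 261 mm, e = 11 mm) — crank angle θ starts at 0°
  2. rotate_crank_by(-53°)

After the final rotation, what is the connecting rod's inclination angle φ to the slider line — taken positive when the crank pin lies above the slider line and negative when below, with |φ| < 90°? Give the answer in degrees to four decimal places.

set_geometry: r = 49 mm, L = 261 mm, e = 11 mm; θ ← 0°
rotate_crank_by(-53°): θ ← 0° -53° = -53°
crank pin P = (r cos θ, r sin θ) = (29.488936, -39.133140)
h = r sin θ − e = -39.133140 − 11 = -50.133140
sin φ = h / L = -50.133140 / 261 = -0.19208100
φ = arcsin(-0.19208100) = -11.074254°

-11.0743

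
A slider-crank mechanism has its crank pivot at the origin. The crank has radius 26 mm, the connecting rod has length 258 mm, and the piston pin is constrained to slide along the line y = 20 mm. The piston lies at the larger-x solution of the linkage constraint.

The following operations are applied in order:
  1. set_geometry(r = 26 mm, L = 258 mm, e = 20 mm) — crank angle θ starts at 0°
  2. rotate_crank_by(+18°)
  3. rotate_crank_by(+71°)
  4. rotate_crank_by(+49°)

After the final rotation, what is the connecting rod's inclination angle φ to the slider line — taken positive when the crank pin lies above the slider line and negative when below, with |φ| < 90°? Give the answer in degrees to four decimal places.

-0.5780

set_geometry: r = 26 mm, L = 258 mm, e = 20 mm; θ ← 0°
rotate_crank_by(+18°): θ ← 0° +18° = 18°
rotate_crank_by(+71°): θ ← 18° +71° = 89°
rotate_crank_by(+49°): θ ← 89° +49° = 138°
crank pin P = (r cos θ, r sin θ) = (-19.321765, 17.397396)
h = r sin θ − e = 17.397396 − 20 = -2.602604
sin φ = h / L = -2.602604 / 258 = -0.01008761
φ = arcsin(-0.01008761) = -0.577987°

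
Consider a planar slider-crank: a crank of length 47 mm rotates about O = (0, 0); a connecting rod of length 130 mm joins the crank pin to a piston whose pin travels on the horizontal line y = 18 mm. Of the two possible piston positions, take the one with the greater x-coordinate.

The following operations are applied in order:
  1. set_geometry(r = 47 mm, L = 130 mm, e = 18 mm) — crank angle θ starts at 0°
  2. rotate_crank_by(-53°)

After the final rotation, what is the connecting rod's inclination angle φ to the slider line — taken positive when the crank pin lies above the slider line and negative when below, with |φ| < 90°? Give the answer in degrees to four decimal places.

set_geometry: r = 47 mm, L = 130 mm, e = 18 mm; θ ← 0°
rotate_crank_by(-53°): θ ← 0° -53° = -53°
crank pin P = (r cos θ, r sin θ) = (28.285306, -37.535869)
h = r sin θ − e = -37.535869 − 18 = -55.535869
sin φ = h / L = -55.535869 / 130 = -0.42719899
φ = arcsin(-0.42719899) = -25.289932°

-25.2899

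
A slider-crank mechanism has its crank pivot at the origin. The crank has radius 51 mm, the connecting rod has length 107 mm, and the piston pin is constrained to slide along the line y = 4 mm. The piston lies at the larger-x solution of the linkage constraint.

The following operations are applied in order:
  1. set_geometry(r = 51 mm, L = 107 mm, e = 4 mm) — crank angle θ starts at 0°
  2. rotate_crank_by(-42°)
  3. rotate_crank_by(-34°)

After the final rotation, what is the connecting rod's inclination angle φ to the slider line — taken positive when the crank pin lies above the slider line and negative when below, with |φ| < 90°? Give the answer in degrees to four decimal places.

set_geometry: r = 51 mm, L = 107 mm, e = 4 mm; θ ← 0°
rotate_crank_by(-42°): θ ← 0° -42° = -42°
rotate_crank_by(-34°): θ ← -42° -34° = -76°
crank pin P = (r cos θ, r sin θ) = (12.338017, -49.485082)
h = r sin θ − e = -49.485082 − 4 = -53.485082
sin φ = h / L = -53.485082 / 107 = -0.49986058
φ = arcsin(-0.49986058) = -29.990776°

-29.9908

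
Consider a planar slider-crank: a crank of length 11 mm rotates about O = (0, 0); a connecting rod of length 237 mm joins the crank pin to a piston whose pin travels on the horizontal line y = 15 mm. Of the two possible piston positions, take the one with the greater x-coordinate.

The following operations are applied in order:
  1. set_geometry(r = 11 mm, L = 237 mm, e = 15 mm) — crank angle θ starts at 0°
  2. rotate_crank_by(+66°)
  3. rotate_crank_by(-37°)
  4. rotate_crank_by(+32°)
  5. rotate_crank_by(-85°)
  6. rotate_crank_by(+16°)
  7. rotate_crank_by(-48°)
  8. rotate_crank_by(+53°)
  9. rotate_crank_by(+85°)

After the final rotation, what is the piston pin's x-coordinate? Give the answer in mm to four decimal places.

238.4953

set_geometry: r = 11 mm, L = 237 mm, e = 15 mm; θ ← 0°
rotate_crank_by(+66°): θ ← 0° +66° = 66°
rotate_crank_by(-37°): θ ← 66° -37° = 29°
rotate_crank_by(+32°): θ ← 29° +32° = 61°
rotate_crank_by(-85°): θ ← 61° -85° = -24°
rotate_crank_by(+16°): θ ← -24° +16° = -8°
rotate_crank_by(-48°): θ ← -8° -48° = -56°
rotate_crank_by(+53°): θ ← -56° +53° = -3°
rotate_crank_by(+85°): θ ← -3° +85° = 82°
crank pin P = (r cos θ, r sin θ) = (1.530904, 10.892949)
h = r sin θ − e = 10.892949 − 15 = -4.107051
x = r cos θ + √(L² − h²) = 1.530904 + √(56169.0 − 16.8679) = 1.530904 + 236.964411 = 238.495315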